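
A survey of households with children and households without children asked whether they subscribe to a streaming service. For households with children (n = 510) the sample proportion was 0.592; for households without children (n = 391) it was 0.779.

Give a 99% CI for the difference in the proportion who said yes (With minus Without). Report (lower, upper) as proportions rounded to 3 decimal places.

(-0.265, -0.109)

The two standard errors are √(0.5920×0.4080/510) = 0.02176 and √(0.7790×0.2210/391) = 0.02098.
Because the samples are independent, SE_diff = √(0.02176² + 0.02098²) = 0.03023.
Using z* = 2.576 for 99%, ME = 2.576 × 0.03023 = 0.07787.
p̂₁ − p̂₂ = -0.1870; interval -0.1870 ± 0.07787 gives (-0.265, -0.109).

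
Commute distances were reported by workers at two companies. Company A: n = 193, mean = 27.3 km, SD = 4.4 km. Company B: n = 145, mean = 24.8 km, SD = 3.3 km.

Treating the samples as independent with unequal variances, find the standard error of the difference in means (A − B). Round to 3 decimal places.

0.419

Standard errors of each mean: 4.4/√193 = 0.3167 and 3.3/√145 = 0.2741.
SE(x̄₁ − x̄₂) = √(0.3167² + 0.2741²) = 0.4188 for independent samples with unequal variances.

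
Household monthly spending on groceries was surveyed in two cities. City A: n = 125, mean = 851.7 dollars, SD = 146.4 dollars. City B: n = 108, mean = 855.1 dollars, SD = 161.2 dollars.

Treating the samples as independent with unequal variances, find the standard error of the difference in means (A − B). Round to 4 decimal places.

20.2995

Standard errors of each mean: 146.4/√125 = 13.0944 and 161.2/√108 = 15.5115.
SE(x̄₁ − x̄₂) = √(13.0944² + 15.5115²) = 20.2995 for independent samples with unequal variances.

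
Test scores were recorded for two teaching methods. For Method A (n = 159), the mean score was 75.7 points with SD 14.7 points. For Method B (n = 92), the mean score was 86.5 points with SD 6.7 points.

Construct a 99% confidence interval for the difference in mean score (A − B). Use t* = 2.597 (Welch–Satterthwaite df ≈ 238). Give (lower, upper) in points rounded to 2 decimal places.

Per-group SEs: s₁/√n₁ = 14.7/√159 = 1.1658, s₂/√n₂ = 6.7/√92 = 0.6985.
Unpooled SE of the difference: √(1.35908964 + 0.48790225) = 1.3590.
Margin of error = t* · SE = 2.597 × 1.3590 = 3.5293.
x̄₁ − x̄₂ = 75.7 − 86.5 = -10.8000.
CI: -10.8000 ± 3.5293 = (-14.33, -7.27).

(-14.33, -7.27)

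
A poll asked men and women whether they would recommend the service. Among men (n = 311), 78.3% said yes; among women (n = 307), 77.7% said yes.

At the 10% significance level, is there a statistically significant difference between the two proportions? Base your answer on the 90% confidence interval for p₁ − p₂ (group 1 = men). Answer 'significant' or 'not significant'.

The two standard errors are √(0.7830×0.2170/311) = 0.02337 and √(0.7770×0.2230/307) = 0.02376.
Because the samples are independent, SE_diff = √(0.02337² + 0.02376²) = 0.03333.
Using z* = 1.645 for 90%, ME = 1.645 × 0.03333 = 0.05483.
p̂₁ − p̂₂ = 0.0060; interval 0.0060 ± 0.05483 gives (-0.04883, 0.06083).
The interval (-0.04883, 0.06083) contains 0, so the difference is not significant.

not significant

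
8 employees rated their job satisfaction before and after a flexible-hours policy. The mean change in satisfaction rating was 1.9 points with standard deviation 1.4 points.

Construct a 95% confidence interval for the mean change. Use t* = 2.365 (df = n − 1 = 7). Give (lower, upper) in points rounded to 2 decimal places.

(0.73, 3.07)

Paired design: SE = s_d/√n = 1.4/√8 = 0.4950.
t* = 2.365; margin of error = 2.365 × 0.4950 = 1.1707.
1.9 ± 1.1707 → (0.73, 3.07).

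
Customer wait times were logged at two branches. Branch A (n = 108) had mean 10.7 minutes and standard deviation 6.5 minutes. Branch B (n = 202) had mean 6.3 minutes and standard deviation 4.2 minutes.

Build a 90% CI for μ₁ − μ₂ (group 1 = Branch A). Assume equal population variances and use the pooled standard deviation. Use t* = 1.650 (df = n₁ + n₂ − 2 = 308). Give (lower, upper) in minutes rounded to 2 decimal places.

(3.39, 5.41)

Pooled variance s_p² = [107·6.5² + 201·4.2²] / (108+202−2) = 26.1896, so s_p = 5.1176.
SE_diff = s_p·√(1/n₁ + 1/n₂) = 5.1176·√(1/108 + 1/202) = 0.6100.
t* = 1.650; margin = 1.650 × 0.6100 = 1.0065.
Difference = 10.7 − 6.3 = 4.4000.
4.4000 ± 1.0065 → (3.39, 5.41).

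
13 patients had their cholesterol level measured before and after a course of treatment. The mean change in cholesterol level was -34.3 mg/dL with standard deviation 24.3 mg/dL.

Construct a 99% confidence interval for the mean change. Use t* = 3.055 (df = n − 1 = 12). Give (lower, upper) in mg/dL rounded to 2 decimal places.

Paired design: SE = s_d/√n = 24.3/√13 = 6.7396.
t* = 3.055; margin of error = 3.055 × 6.7396 = 20.5895.
-34.3 ± 20.5895 → (-54.89, -13.71).

(-54.89, -13.71)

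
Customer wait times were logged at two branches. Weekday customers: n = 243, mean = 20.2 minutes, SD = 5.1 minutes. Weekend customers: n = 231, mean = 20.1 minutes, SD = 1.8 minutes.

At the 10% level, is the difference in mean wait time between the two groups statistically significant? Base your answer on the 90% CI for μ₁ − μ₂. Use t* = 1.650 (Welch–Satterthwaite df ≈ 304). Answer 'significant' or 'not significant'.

Per-group SEs: s₁/√n₁ = 5.1/√243 = 0.3272, s₂/√n₂ = 1.8/√231 = 0.1184.
Unpooled SE of the difference: √(0.10705984 + 0.01401856) = 0.3480.
Margin of error = t* · SE = 1.650 × 0.3480 = 0.5742.
x̄₁ − x̄₂ = 20.2 − 20.1 = 0.1000.
CI: 0.1000 ± 0.5742 = (-0.4742, 0.6742).
The interval (-0.4742, 0.6742) contains 0, so the difference is not significant.

not significant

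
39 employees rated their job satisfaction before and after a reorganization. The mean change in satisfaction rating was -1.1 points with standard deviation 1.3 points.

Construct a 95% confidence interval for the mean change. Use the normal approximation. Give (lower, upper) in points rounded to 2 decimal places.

This is a matched-pairs design, so SE = s_d/√n = 1.3/√39 = 0.2082.
Margin = 1.960 × 0.2082 = 0.4081; the interval is -1.1 ± 0.4081 = (-1.51, -0.69).

(-1.51, -0.69)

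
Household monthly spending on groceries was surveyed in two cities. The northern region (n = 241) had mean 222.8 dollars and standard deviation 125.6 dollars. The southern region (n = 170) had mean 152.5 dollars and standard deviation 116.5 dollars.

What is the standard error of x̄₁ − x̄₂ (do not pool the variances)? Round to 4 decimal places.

Per-group SEs: s₁/√n₁ = 125.6/√241 = 8.0906, s₂/√n₂ = 116.5/√170 = 8.9351.
Unpooled SE of the difference: √(65.45780836 + 79.83601201) = 12.0538.

12.0538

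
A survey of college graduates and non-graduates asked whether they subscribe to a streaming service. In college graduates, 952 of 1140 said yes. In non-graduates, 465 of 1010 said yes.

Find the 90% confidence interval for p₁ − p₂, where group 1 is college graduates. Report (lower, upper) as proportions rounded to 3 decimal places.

(0.343, 0.406)

Sample proportions: 952/1140 = 0.8351, 465/1010 = 0.4604.
Each SE is √(p̂(1−p̂)/n): √(0.8351·0.1649/1140) = 0.01099 and √(0.4604·0.5396/1010) = 0.01568.
SE(p̂₁ − p̂₂) = √(SE₁² + SE₂²) = √(0.0001207801 + 0.0002458624) = 0.01915, since the two samples are independent.
At 90% confidence z* = 1.645; margin = 1.645 × 0.01915 = 0.03150.
The difference is 0.8351 − 0.4604 = 0.3747, so the interval is 0.3747 ± 0.03150 = (0.343, 0.406).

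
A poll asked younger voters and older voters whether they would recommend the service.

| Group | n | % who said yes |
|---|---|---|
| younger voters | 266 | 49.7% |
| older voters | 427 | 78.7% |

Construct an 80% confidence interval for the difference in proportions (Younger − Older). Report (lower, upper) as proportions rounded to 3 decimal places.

The two standard errors are √(0.4970×0.5030/266) = 0.03066 and √(0.7870×0.2130/427) = 0.01981.
Because the samples are independent, SE_diff = √(0.03066² + 0.01981²) = 0.03650.
Using z* = 1.282 for 80%, ME = 1.282 × 0.03650 = 0.04679.
p̂₁ − p̂₂ = -0.2900; interval -0.2900 ± 0.04679 gives (-0.337, -0.243).

(-0.337, -0.243)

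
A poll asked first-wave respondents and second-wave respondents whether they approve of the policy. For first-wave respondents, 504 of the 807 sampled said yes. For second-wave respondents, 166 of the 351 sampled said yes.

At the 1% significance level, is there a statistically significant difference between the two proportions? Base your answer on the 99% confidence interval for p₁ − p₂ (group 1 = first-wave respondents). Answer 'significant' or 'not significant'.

First, p̂₁ = 504/807 = 0.6245; p̂₂ = 166/351 = 0.4729.
The two standard errors are √(0.6245×0.3755/807) = 0.01705 and √(0.4729×0.5271/351) = 0.02665.
Because the samples are independent, SE_diff = √(0.01705² + 0.02665²) = 0.03164.
Using z* = 2.576 for 99%, ME = 2.576 × 0.03164 = 0.08150.
p̂₁ − p̂₂ = 0.1516; interval 0.1516 ± 0.08150 gives (0.07010, 0.23310).
The interval (0.07010, 0.23310) does not contain 0, so the difference is significant.

significant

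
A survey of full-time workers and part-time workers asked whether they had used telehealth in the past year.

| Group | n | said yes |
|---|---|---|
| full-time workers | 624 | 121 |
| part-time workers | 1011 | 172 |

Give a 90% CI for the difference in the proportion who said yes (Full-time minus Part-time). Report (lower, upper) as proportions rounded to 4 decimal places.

(-0.0087, 0.0563)

p̂₁ = 121/624 = 0.1939 and p̂₂ = 172/1011 = 0.1701.
SE₁ = √(p̂₁(1−p̂₁)/n₁) = √(0.1939·0.8061/624) = 0.01583; SE₂ = √(0.1701·0.8299/1011) = 0.01182.
Independent samples: SE of the difference = √(SE₁² + SE₂²) = √(0.0002505889 + 0.0001397124) = 0.01976.
z* for 90% confidence is 1.645, so the margin of error is 1.645 × 0.01976 = 0.03251.
Point estimate p̂₁ − p̂₂ = 0.1939 − 0.1701 = 0.0238.
0.0238 ± 0.03251 → (-0.0087, 0.0563).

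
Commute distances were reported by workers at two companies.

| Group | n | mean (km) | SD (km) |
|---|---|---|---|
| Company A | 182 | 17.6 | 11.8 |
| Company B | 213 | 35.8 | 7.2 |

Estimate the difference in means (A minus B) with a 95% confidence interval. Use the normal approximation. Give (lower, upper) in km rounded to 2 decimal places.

(-20.17, -16.23)

SE₁ = s₁/√n₁ = 11.8/√182 = 0.8747; SE₂ = 7.2/√213 = 0.4933.
Independent samples, unequal variances: SE_diff = √(SE₁² + SE₂²) = √(0.76510009 + 0.24334489) = 1.0042.
z* = 1.960, so margin of error = 1.960 × 1.0042 = 1.9682.
Difference in means = 17.6 − 35.8 = -18.2000.
-18.2000 ± 1.9682 → (-20.17, -16.23).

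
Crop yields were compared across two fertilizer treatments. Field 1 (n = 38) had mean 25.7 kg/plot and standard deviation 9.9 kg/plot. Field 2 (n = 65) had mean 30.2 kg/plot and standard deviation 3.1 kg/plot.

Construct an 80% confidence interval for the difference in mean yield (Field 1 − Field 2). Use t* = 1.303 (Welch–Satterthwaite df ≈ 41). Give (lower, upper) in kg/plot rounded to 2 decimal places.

Standard errors of each mean: 9.9/√38 = 1.6060 and 3.1/√65 = 0.3845.
SE(x̄₁ − x̄₂) = √(1.6060² + 0.3845²) = 1.6514 for independent samples with unequal variances.
With t* = 1.303, the margin is 1.303 × 1.6514 = 2.1518.
x̄₁ − x̄₂ = 25.7 − 30.2 = -4.5000; the interval is -4.5000 ± 2.1518 = (-6.65, -2.35).

(-6.65, -2.35)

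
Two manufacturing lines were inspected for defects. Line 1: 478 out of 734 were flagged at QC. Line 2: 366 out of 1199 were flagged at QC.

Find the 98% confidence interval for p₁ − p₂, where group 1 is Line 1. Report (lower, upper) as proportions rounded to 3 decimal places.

p̂₁ = 478/734 = 0.6512 and p̂₂ = 366/1199 = 0.3053.
SE₁ = √(p̂₁(1−p̂₁)/n₁) = √(0.6512·0.3488/734) = 0.01759; SE₂ = √(0.3053·0.6947/1199) = 0.01330.
Independent samples: SE of the difference = √(SE₁² + SE₂²) = √(0.0003094081 + 0.00017689) = 0.02205.
z* for 98% confidence is 2.326, so the margin of error is 2.326 × 0.02205 = 0.05129.
Point estimate p̂₁ − p̂₂ = 0.6512 − 0.3053 = 0.3459.
0.3459 ± 0.05129 → (0.295, 0.397).

(0.295, 0.397)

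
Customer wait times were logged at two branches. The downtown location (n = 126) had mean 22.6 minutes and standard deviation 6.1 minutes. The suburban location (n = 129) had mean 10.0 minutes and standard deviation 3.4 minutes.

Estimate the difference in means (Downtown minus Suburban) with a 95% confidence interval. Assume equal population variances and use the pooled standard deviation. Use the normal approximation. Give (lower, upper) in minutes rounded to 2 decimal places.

Pooled variance s_p² = [125·6.1² + 128·3.4²] / (126+129−2) = 24.2329, so s_p = 4.9227.
SE_diff = s_p·√(1/n₁ + 1/n₂) = 4.9227·√(1/126 + 1/129) = 0.6166.
z* = 1.960; margin = 1.960 × 0.6166 = 1.2085.
Difference = 22.6 − 10.0 = 12.6000.
12.6000 ± 1.2085 → (11.39, 13.81).

(11.39, 13.81)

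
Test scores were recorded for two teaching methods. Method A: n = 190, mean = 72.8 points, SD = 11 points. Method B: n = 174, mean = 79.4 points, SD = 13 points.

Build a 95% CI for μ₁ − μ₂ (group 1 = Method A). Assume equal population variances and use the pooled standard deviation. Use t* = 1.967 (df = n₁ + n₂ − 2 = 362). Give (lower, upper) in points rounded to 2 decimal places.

(-9.08, -4.12)

s_p = √[((n₁−1)s₁² + (n₂−1)s₂²)/(n₁+n₂−2)] = √[(189·11² + 173·13²)/362] = 11.9975.
SE = 11.9975·√(1/190 + 1/174) = 1.2589.
With t* = 1.967, margin = 1.967 × 1.2589 = 2.4763.
x̄₁ − x̄₂ = 72.8 − 79.4 = -6.6000; interval -6.6000 ± 2.4763 = (-9.08, -4.12).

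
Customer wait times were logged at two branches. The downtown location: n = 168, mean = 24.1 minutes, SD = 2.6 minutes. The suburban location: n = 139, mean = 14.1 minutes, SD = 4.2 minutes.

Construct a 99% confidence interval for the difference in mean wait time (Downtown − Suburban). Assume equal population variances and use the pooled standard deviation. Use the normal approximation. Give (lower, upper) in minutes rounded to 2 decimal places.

Pooled variance s_p² = [167·2.6² + 138·4.2²] / (168+139−2) = 11.6828, so s_p = 3.4180.
SE_diff = s_p·√(1/n₁ + 1/n₂) = 3.4180·√(1/168 + 1/139) = 0.3919.
z* = 2.576; margin = 2.576 × 0.3919 = 1.0095.
Difference = 24.1 − 14.1 = 10.0000.
10.0000 ± 1.0095 → (8.99, 11.01).

(8.99, 11.01)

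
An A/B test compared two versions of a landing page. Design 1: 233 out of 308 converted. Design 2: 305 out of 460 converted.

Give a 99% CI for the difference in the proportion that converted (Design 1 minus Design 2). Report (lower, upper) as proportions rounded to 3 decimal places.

(0.009, 0.178)

Sample proportions: 233/308 = 0.7565, 305/460 = 0.6630.
Each SE is √(p̂(1−p̂)/n): √(0.7565·0.2435/308) = 0.02446 and √(0.6630·0.3370/460) = 0.02204.
SE(p̂₁ − p̂₂) = √(SE₁² + SE₂²) = √(0.0005982916 + 0.0004857616) = 0.03292, since the two samples are independent.
At 99% confidence z* = 2.576; margin = 2.576 × 0.03292 = 0.08480.
The difference is 0.7565 − 0.6630 = 0.0935, so the interval is 0.0935 ± 0.08480 = (0.009, 0.178).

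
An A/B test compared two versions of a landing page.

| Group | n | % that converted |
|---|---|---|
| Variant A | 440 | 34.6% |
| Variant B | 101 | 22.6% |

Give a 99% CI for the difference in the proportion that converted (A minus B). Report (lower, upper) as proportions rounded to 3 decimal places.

(-0.002, 0.242)

SE₁ = √(p̂₁(1−p̂₁)/n₁) = √(0.3460·0.6540/440) = 0.02268; SE₂ = √(0.2260·0.7740/101) = 0.04162.
Independent samples: SE of the difference = √(SE₁² + SE₂²) = √(0.0005143824 + 0.0017322244) = 0.04740.
z* for 99% confidence is 2.576, so the margin of error is 2.576 × 0.04740 = 0.12210.
Point estimate p̂₁ − p̂₂ = 0.3460 − 0.2260 = 0.1200.
0.1200 ± 0.12210 → (-0.002, 0.242).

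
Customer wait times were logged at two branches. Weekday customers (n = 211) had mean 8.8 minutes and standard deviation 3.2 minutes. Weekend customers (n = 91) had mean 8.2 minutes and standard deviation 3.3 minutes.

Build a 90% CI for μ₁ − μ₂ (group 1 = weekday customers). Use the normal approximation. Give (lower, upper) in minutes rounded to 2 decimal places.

Standard errors of each mean: 3.2/√211 = 0.2203 and 3.3/√91 = 0.3459.
SE(x̄₁ − x̄₂) = √(0.2203² + 0.3459²) = 0.4101 for independent samples with unequal variances.
With z* = 1.645, the margin is 1.645 × 0.4101 = 0.6746.
x̄₁ − x̄₂ = 8.8 − 8.2 = 0.6000; the interval is 0.6000 ± 0.6746 = (-0.07, 1.27).

(-0.07, 1.27)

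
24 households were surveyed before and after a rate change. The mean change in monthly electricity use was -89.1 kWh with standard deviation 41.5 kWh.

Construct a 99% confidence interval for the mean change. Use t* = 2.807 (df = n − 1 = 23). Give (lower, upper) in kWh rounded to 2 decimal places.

(-112.88, -65.32)

This is a matched-pairs design, so SE = s_d/√n = 41.5/√24 = 8.4712.
Margin = 2.807 × 8.4712 = 23.7787; the interval is -89.1 ± 23.7787 = (-112.88, -65.32).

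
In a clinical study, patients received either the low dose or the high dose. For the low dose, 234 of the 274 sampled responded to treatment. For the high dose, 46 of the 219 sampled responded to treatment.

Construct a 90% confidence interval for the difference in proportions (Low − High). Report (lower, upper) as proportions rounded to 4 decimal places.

First, p̂₁ = 234/274 = 0.8540; p̂₂ = 46/219 = 0.2100.
The two standard errors are √(0.8540×0.1460/274) = 0.02133 and √(0.2100×0.7900/219) = 0.02752.
Because the samples are independent, SE_diff = √(0.02133² + 0.02752²) = 0.03482.
Using z* = 1.645 for 90%, ME = 1.645 × 0.03482 = 0.05728.
p̂₁ − p̂₂ = 0.6440; interval 0.6440 ± 0.05728 gives (0.5867, 0.7013).

(0.5867, 0.7013)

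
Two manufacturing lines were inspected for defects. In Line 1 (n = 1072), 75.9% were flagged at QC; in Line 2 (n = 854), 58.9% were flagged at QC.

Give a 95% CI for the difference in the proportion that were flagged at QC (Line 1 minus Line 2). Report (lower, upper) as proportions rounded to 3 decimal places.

(0.128, 0.212)

The two standard errors are √(0.7590×0.2410/1072) = 0.01306 and √(0.5890×0.4110/854) = 0.01684.
Because the samples are independent, SE_diff = √(0.01306² + 0.01684²) = 0.02131.
Using z* = 1.960 for 95%, ME = 1.960 × 0.02131 = 0.04177.
p̂₁ − p̂₂ = 0.1700; interval 0.1700 ± 0.04177 gives (0.128, 0.212).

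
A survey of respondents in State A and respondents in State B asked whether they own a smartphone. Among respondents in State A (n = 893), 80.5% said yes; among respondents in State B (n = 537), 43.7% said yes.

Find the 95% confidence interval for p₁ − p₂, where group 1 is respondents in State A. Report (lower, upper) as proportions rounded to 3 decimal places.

(0.319, 0.417)

Each SE is √(p̂(1−p̂)/n): √(0.8050·0.1950/893) = 0.01326 and √(0.4370·0.5630/537) = 0.02140.
SE(p̂₁ − p̂₂) = √(SE₁² + SE₂²) = √(0.0001758276 + 0.00045796) = 0.02518, since the two samples are independent.
At 95% confidence z* = 1.960; margin = 1.960 × 0.02518 = 0.04935.
The difference is 0.8050 − 0.4370 = 0.3680, so the interval is 0.3680 ± 0.04935 = (0.319, 0.417).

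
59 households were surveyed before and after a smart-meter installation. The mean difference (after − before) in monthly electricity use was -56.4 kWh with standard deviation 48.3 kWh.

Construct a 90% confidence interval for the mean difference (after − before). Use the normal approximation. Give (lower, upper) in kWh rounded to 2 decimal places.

(-66.74, -46.06)

Paired design: SE = s_d/√n = 48.3/√59 = 6.2881.
z* = 1.645; margin of error = 1.645 × 6.2881 = 10.3439.
-56.4 ± 10.3439 → (-66.74, -46.06).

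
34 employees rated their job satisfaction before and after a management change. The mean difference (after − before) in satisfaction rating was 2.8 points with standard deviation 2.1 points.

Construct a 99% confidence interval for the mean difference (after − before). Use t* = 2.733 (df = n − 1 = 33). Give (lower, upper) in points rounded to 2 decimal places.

Paired design: SE = s_d/√n = 2.1/√34 = 0.3601.
t* = 2.733; margin of error = 2.733 × 0.3601 = 0.9842.
2.8 ± 0.9842 → (1.82, 3.78).

(1.82, 3.78)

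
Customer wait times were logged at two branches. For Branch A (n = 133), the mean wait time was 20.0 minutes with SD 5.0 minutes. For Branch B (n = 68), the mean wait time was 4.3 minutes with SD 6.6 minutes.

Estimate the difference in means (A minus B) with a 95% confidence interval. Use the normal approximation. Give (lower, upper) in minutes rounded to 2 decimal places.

(13.92, 17.48)

Standard errors of each mean: 5.0/√133 = 0.4336 and 6.6/√68 = 0.8004.
SE(x̄₁ − x̄₂) = √(0.4336² + 0.8004²) = 0.9103 for independent samples with unequal variances.
With z* = 1.960, the margin is 1.960 × 0.9103 = 1.7842.
x̄₁ − x̄₂ = 20.0 − 4.3 = 15.7000; the interval is 15.7000 ± 1.7842 = (13.92, 17.48).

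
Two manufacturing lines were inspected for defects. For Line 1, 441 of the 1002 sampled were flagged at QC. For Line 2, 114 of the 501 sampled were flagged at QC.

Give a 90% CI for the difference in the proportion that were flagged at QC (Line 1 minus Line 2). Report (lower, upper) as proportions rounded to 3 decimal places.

p̂₁ = 441/1002 = 0.4401 and p̂₂ = 114/501 = 0.2275.
SE₁ = √(p̂₁(1−p̂₁)/n₁) = √(0.4401·0.5599/1002) = 0.01568; SE₂ = √(0.2275·0.7725/501) = 0.01873.
Independent samples: SE of the difference = √(SE₁² + SE₂²) = √(0.0002458624 + 0.0003508129) = 0.02443.
z* for 90% confidence is 1.645, so the margin of error is 1.645 × 0.02443 = 0.04019.
Point estimate p̂₁ − p̂₂ = 0.4401 − 0.2275 = 0.2126.
0.2126 ± 0.04019 → (0.172, 0.253).

(0.172, 0.253)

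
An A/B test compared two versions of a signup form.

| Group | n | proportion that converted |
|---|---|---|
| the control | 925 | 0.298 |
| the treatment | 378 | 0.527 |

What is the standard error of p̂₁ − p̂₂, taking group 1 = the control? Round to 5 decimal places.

SE₁ = √(p̂₁(1−p̂₁)/n₁) = √(0.2980·0.7020/925) = 0.01504; SE₂ = √(0.5270·0.4730/378) = 0.02568.
Independent samples: SE of the difference = √(SE₁² + SE₂²) = √(0.0002262016 + 0.0006594624) = 0.02976.

0.02976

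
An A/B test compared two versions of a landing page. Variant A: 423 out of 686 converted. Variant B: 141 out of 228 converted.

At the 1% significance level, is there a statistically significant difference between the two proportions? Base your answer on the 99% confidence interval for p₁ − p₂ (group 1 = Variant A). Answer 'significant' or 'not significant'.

Sample proportions: 423/686 = 0.6166, 141/228 = 0.6184.
Each SE is √(p̂(1−p̂)/n): √(0.6166·0.3834/686) = 0.01856 and √(0.6184·0.3816/228) = 0.03217.
SE(p̂₁ − p̂₂) = √(SE₁² + SE₂²) = √(0.0003444736 + 0.0010349089) = 0.03714, since the two samples are independent.
At 99% confidence z* = 2.576; margin = 2.576 × 0.03714 = 0.09567.
The difference is 0.6166 − 0.6184 = -0.0018, so the interval is -0.0018 ± 0.09567 = (-0.09747, 0.09387).
The interval (-0.09747, 0.09387) contains 0, so the difference is not significant.

not significant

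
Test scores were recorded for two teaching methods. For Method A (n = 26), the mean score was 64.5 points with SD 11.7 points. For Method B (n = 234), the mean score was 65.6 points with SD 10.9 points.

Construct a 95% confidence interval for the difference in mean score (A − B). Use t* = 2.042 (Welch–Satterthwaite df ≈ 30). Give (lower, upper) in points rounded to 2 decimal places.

(-6.01, 3.81)

Standard errors of each mean: 11.7/√26 = 2.2946 and 10.9/√234 = 0.7126.
SE(x̄₁ − x̄₂) = √(2.2946² + 0.7126²) = 2.4027 for independent samples with unequal variances.
With t* = 2.042, the margin is 2.042 × 2.4027 = 4.9063.
x̄₁ − x̄₂ = 64.5 − 65.6 = -1.1000; the interval is -1.1000 ± 4.9063 = (-6.01, 3.81).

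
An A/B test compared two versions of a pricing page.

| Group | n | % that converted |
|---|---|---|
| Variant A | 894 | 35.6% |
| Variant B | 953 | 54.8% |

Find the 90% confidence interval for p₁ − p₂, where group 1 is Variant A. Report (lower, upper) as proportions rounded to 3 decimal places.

Each SE is √(p̂(1−p̂)/n): √(0.3560·0.6440/894) = 0.01601 and √(0.5480·0.4520/953) = 0.01612.
SE(p̂₁ − p̂₂) = √(SE₁² + SE₂²) = √(0.0002563201 + 0.0002598544) = 0.02272, since the two samples are independent.
At 90% confidence z* = 1.645; margin = 1.645 × 0.02272 = 0.03737.
The difference is 0.3560 − 0.5480 = -0.1920, so the interval is -0.1920 ± 0.03737 = (-0.229, -0.155).

(-0.229, -0.155)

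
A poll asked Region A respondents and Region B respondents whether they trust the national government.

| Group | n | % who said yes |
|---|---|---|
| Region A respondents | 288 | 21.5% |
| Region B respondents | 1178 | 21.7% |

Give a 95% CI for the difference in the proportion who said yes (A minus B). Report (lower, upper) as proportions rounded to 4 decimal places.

(-0.0550, 0.0510)

SE₁ = √(p̂₁(1−p̂₁)/n₁) = √(0.2150·0.7850/288) = 0.02421; SE₂ = √(0.2170·0.7830/1178) = 0.01201.
Independent samples: SE of the difference = √(SE₁² + SE₂²) = √(0.0005861241 + 0.0001442401) = 0.02703.
z* for 95% confidence is 1.960, so the margin of error is 1.960 × 0.02703 = 0.05298.
Point estimate p̂₁ − p̂₂ = 0.2150 − 0.2170 = -0.0020.
-0.0020 ± 0.05298 → (-0.0550, 0.0510).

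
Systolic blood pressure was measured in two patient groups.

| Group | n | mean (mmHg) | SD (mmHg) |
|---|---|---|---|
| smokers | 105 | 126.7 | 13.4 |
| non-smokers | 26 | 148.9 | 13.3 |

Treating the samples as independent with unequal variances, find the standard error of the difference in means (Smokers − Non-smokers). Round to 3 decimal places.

SE₁ = s₁/√n₁ = 13.4/√105 = 1.3077; SE₂ = 13.3/√26 = 2.6083.
Independent samples, unequal variances: SE_diff = √(SE₁² + SE₂²) = √(1.71007929 + 6.80322889) = 2.9178.

2.918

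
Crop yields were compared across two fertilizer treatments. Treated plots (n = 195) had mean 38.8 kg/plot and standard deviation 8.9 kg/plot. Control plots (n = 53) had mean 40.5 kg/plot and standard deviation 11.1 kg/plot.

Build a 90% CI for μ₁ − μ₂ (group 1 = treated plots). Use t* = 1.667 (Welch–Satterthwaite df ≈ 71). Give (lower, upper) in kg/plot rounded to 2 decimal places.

SE₁ = s₁/√n₁ = 8.9/√195 = 0.6373; SE₂ = 11.1/√53 = 1.5247.
Independent samples, unequal variances: SE_diff = √(SE₁² + SE₂²) = √(0.40615129 + 2.32471009) = 1.6525.
t* = 1.667, so margin of error = 1.667 × 1.6525 = 2.7547.
Difference in means = 38.8 − 40.5 = -1.7000.
-1.7000 ± 2.7547 → (-4.45, 1.05).

(-4.45, 1.05)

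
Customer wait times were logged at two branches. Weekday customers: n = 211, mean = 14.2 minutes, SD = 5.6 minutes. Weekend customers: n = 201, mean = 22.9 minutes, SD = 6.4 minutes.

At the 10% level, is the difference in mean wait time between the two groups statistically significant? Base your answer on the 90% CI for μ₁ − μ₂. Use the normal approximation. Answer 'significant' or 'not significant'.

Standard errors of each mean: 5.6/√211 = 0.3855 and 6.4/√201 = 0.4514.
SE(x̄₁ − x̄₂) = √(0.3855² + 0.4514²) = 0.5936 for independent samples with unequal variances.
With z* = 1.645, the margin is 1.645 × 0.5936 = 0.9765.
x̄₁ − x̄₂ = 14.2 − 22.9 = -8.7000; the interval is -8.7000 ± 0.9765 = (-9.6765, -7.7235).
The interval (-9.6765, -7.7235) does not contain 0, so the difference is significant.

significant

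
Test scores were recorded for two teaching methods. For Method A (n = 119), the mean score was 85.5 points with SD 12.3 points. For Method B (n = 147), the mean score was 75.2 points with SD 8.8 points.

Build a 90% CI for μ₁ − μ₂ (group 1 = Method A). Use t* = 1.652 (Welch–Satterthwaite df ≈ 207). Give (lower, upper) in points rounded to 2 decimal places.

SE₁ = s₁/√n₁ = 12.3/√119 = 1.1275; SE₂ = 8.8/√147 = 0.7258.
Independent samples, unequal variances: SE_diff = √(SE₁² + SE₂²) = √(1.27125625 + 0.52678564) = 1.3409.
t* = 1.652, so margin of error = 1.652 × 1.3409 = 2.2152.
Difference in means = 85.5 − 75.2 = 10.3000.
10.3000 ± 2.2152 → (8.08, 12.52).

(8.08, 12.52)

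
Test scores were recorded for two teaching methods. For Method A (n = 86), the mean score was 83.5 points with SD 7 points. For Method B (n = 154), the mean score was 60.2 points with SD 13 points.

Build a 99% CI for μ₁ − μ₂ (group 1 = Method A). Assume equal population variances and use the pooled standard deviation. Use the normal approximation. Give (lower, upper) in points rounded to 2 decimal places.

(19.41, 27.19)

s_p = √[((n₁−1)s₁² + (n₂−1)s₂²)/(n₁+n₂−2)] = √[(85·7² + 153·13²)/238] = 11.2313.
SE = 11.2313·√(1/86 + 1/154) = 1.5119.
With z* = 2.576, margin = 2.576 × 1.5119 = 3.8947.
x̄₁ − x̄₂ = 83.5 − 60.2 = 23.3000; interval 23.3000 ± 3.8947 = (19.41, 27.19).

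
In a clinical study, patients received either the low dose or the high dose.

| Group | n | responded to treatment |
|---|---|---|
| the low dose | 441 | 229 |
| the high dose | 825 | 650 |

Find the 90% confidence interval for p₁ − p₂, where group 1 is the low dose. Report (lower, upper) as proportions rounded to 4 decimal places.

First, p̂₁ = 229/441 = 0.5193; p̂₂ = 650/825 = 0.7879.
The two standard errors are √(0.5193×0.4807/441) = 0.02379 and √(0.7879×0.2121/825) = 0.01423.
Because the samples are independent, SE_diff = √(0.02379² + 0.01423²) = 0.02772.
Using z* = 1.645 for 90%, ME = 1.645 × 0.02772 = 0.04560.
p̂₁ − p̂₂ = -0.2686; interval -0.2686 ± 0.04560 gives (-0.3142, -0.2230).

(-0.3142, -0.2230)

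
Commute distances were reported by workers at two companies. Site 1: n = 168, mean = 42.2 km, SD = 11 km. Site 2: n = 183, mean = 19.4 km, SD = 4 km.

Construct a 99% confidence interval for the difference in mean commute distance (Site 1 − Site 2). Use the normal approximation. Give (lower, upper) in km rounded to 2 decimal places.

Standard errors of each mean: 11/√168 = 0.8487 and 4/√183 = 0.2957.
SE(x̄₁ − x̄₂) = √(0.8487² + 0.2957²) = 0.8987 for independent samples with unequal variances.
With z* = 2.576, the margin is 2.576 × 0.8987 = 2.3151.
x̄₁ − x̄₂ = 42.2 − 19.4 = 22.8000; the interval is 22.8000 ± 2.3151 = (20.48, 25.12).

(20.48, 25.12)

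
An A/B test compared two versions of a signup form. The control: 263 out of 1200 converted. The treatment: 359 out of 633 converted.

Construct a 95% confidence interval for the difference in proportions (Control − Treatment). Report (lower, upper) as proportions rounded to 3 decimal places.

First, p̂₁ = 263/1200 = 0.2192; p̂₂ = 359/633 = 0.5671.
The two standard errors are √(0.2192×0.7808/1200) = 0.01194 and √(0.5671×0.4329/633) = 0.01969.
Because the samples are independent, SE_diff = √(0.01194² + 0.01969²) = 0.02303.
Using z* = 1.960 for 95%, ME = 1.960 × 0.02303 = 0.04514.
p̂₁ − p̂₂ = -0.3479; interval -0.3479 ± 0.04514 gives (-0.393, -0.303).

(-0.393, -0.303)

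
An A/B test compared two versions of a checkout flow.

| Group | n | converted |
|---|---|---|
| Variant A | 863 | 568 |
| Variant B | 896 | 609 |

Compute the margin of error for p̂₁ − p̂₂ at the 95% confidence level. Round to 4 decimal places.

First, p̂₁ = 568/863 = 0.6582; p̂₂ = 609/896 = 0.6797.
The two standard errors are √(0.6582×0.3418/863) = 0.01615 and √(0.6797×0.3203/896) = 0.01559.
Because the samples are independent, SE_diff = √(0.01615² + 0.01559²) = 0.02245.
Using z* = 1.960 for 95%, ME = 1.960 × 0.02245 = 0.04400.

0.0440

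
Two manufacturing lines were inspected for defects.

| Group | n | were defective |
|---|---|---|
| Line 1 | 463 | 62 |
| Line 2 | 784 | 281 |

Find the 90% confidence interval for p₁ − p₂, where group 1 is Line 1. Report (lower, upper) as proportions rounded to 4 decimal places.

(-0.2629, -0.1861)

p̂₁ = 62/463 = 0.1339 and p̂₂ = 281/784 = 0.3584.
SE₁ = √(p̂₁(1−p̂₁)/n₁) = √(0.1339·0.8661/463) = 0.01583; SE₂ = √(0.3584·0.6416/784) = 0.01713.
Independent samples: SE of the difference = √(SE₁² + SE₂²) = √(0.0002505889 + 0.0002934369) = 0.02332.
z* for 90% confidence is 1.645, so the margin of error is 1.645 × 0.02332 = 0.03836.
Point estimate p̂₁ − p̂₂ = 0.1339 − 0.3584 = -0.2245.
-0.2245 ± 0.03836 → (-0.2629, -0.1861).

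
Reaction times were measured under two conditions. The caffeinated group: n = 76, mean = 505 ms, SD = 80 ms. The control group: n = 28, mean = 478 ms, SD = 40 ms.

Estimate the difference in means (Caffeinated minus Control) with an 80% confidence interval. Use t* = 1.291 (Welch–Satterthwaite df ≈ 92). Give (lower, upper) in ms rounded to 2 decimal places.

Per-group SEs: s₁/√n₁ = 80/√76 = 9.1766, s₂/√n₂ = 40/√28 = 7.5593.
Unpooled SE of the difference: √(84.20998756 + 57.14301649) = 11.8892.
Margin of error = t* · SE = 1.291 × 11.8892 = 15.3490.
x̄₁ − x̄₂ = 505 − 478 = 27.0000.
CI: 27.0000 ± 15.3490 = (11.65, 42.35).

(11.65, 42.35)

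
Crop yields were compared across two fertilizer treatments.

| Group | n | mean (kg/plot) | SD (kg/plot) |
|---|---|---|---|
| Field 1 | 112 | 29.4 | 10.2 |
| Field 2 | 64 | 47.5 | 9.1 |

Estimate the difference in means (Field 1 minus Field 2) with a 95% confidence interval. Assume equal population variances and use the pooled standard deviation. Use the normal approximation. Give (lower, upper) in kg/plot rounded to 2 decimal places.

(-21.11, -15.09)

Pooled variance s_p² = [111·10.2² + 63·9.1²] / (112+64−2) = 96.3533, so s_p = 9.8160.
SE_diff = s_p·√(1/n₁ + 1/n₂) = 9.8160·√(1/112 + 1/64) = 1.5381.
z* = 1.960; margin = 1.960 × 1.5381 = 3.0147.
Difference = 29.4 − 47.5 = -18.1000.
-18.1000 ± 3.0147 → (-21.11, -15.09).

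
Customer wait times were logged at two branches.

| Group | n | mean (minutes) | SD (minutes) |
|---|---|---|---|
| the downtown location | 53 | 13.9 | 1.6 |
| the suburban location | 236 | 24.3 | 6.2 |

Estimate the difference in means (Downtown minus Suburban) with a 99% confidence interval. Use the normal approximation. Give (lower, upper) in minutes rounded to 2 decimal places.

SE₁ = s₁/√n₁ = 1.6/√53 = 0.2198; SE₂ = 6.2/√236 = 0.4036.
Independent samples, unequal variances: SE_diff = √(SE₁² + SE₂²) = √(0.04831204 + 0.16289296) = 0.4596.
z* = 2.576, so margin of error = 2.576 × 0.4596 = 1.1839.
Difference in means = 13.9 − 24.3 = -10.4000.
-10.4000 ± 1.1839 → (-11.58, -9.22).

(-11.58, -9.22)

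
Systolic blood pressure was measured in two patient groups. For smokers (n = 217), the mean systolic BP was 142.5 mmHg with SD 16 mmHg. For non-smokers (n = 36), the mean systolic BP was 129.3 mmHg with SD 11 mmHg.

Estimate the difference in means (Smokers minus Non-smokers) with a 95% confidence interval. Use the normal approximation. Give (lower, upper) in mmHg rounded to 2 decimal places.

(9.02, 17.38)

Standard errors of each mean: 16/√217 = 1.0862 and 11/√36 = 1.8333.
SE(x̄₁ − x̄₂) = √(1.0862² + 1.8333²) = 2.1309 for independent samples with unequal variances.
With z* = 1.960, the margin is 1.960 × 2.1309 = 4.1766.
x̄₁ − x̄₂ = 142.5 − 129.3 = 13.2000; the interval is 13.2000 ± 4.1766 = (9.02, 17.38).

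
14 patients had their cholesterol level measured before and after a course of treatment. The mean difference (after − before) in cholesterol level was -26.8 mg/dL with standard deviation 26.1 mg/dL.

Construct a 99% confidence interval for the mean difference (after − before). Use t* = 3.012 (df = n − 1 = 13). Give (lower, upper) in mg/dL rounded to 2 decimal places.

Paired design: SE = s_d/√n = 26.1/√14 = 6.9755.
t* = 3.012; margin of error = 3.012 × 6.9755 = 21.0102.
-26.8 ± 21.0102 → (-47.81, -5.79).

(-47.81, -5.79)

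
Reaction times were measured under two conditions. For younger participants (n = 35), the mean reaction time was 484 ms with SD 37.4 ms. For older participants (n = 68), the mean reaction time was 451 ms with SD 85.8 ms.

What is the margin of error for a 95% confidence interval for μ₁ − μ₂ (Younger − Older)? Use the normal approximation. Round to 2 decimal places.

SE₁ = s₁/√n₁ = 37.4/√35 = 6.3218; SE₂ = 85.8/√68 = 10.4048.
Independent samples, unequal variances: SE_diff = √(SE₁² + SE₂²) = √(39.96515524 + 108.25986304) = 12.1748.
z* = 1.960, so margin of error = 1.960 × 12.1748 = 23.8626.

23.86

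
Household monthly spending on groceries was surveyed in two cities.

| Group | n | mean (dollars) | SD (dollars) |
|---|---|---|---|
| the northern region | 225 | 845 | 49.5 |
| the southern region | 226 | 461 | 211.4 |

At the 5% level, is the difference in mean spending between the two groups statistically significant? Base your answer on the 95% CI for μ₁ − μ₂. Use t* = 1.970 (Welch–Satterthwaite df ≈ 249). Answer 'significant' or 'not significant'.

significant

SE₁ = s₁/√n₁ = 49.5/√225 = 3.3000; SE₂ = 211.4/√226 = 14.0621.
Independent samples, unequal variances: SE_diff = √(SE₁² + SE₂²) = √(10.89 + 197.74265641) = 14.4441.
t* = 1.970, so margin of error = 1.970 × 14.4441 = 28.4549.
Difference in means = 845 − 461 = 384.0000.
384.0000 ± 28.4549 → (355.5451, 412.4549).
The interval (355.5451, 412.4549) does not contain 0, so the difference is significant.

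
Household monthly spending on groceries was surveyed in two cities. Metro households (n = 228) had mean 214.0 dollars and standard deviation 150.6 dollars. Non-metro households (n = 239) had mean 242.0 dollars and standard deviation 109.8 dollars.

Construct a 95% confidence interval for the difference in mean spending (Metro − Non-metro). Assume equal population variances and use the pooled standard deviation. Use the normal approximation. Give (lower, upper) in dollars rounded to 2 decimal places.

(-51.83, -4.17)

s_p = √[((n₁−1)s₁² + (n₂−1)s₂²)/(n₁+n₂−2)] = √[(227·150.6² + 238·109.8²)/465] = 131.3108.
SE = 131.3108·√(1/228 + 1/239) = 12.1561.
With z* = 1.960, margin = 1.960 × 12.1561 = 23.8260.
x̄₁ − x̄₂ = 214.0 − 242.0 = -28.0000; interval -28.0000 ± 23.8260 = (-51.83, -4.17).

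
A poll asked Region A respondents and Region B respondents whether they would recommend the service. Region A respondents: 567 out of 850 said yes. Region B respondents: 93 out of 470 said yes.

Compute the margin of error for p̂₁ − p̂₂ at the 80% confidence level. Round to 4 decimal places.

Sample proportions: 567/850 = 0.6671, 93/470 = 0.1979.
Each SE is √(p̂(1−p̂)/n): √(0.6671·0.3329/850) = 0.01616 and √(0.1979·0.8021/470) = 0.01838.
SE(p̂₁ − p̂₂) = √(SE₁² + SE₂²) = √(0.0002611456 + 0.0003378244) = 0.02447, since the two samples are independent.
At 80% confidence z* = 1.282; margin = 1.282 × 0.02447 = 0.03137.

0.0314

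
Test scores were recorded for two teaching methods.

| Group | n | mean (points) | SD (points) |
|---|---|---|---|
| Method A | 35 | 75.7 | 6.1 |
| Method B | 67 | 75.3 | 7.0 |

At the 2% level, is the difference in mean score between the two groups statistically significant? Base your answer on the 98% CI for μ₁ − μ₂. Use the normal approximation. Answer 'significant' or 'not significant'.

not significant

SE₁ = s₁/√n₁ = 6.1/√35 = 1.0311; SE₂ = 7.0/√67 = 0.8552.
Independent samples, unequal variances: SE_diff = √(SE₁² + SE₂²) = √(1.06316721 + 0.73136704) = 1.3396.
z* = 2.326, so margin of error = 2.326 × 1.3396 = 3.1159.
Difference in means = 75.7 − 75.3 = 0.4000.
0.4000 ± 3.1159 → (-2.7159, 3.5159).
The interval (-2.7159, 3.5159) contains 0, so the difference is not significant.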